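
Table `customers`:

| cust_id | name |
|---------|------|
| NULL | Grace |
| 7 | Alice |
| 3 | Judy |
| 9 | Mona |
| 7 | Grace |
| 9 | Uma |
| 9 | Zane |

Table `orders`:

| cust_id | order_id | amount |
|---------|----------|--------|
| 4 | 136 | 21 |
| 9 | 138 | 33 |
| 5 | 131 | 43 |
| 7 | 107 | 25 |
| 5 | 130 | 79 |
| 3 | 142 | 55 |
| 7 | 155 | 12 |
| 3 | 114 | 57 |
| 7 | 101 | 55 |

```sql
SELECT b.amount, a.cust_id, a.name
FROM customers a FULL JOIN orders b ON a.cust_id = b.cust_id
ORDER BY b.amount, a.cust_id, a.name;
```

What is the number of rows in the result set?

15

FULL OUTER JOIN keeps every row from both sides; unmatched rows get NULL for the other side's columns.
Matching on a.cust_id = b.cust_id. A NULL in a compared column never satisfies the condition.
- a row (cust_id=NULL): no match → kept, b columns NULL.
- a row (cust_id=7): matches 3 b row(s) → 3 output row(s).
- a row (cust_id=3): matches 2 b row(s) → 2 output row(s).
- a row (cust_id=9): matches 1 b row(s) → 1 output row(s).
- a row (cust_id=7): matches 3 b row(s) → 3 output row(s).
- a row (cust_id=9): matches 1 b row(s) → 1 output row(s).
- a row (cust_id=9): matches 1 b row(s) → 1 output row(s).
- 3 b row(s) had no a match → kept, a columns NULL.
Total: 11 matched + 4 padded = 15 rows.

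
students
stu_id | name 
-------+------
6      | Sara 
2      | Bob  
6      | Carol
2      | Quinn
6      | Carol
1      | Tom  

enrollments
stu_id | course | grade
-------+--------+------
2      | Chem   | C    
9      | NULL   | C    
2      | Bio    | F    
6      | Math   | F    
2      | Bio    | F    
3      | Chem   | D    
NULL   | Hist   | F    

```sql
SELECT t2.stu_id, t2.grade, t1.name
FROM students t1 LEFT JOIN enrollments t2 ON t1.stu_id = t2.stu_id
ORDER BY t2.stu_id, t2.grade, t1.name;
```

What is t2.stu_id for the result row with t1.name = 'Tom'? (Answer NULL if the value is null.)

NULL

LEFT JOIN keeps every row from `students`; unmatched rows get NULL for `enrollments`'s columns.
Matching on t1.stu_id = t2.stu_id. A NULL in a compared column never satisfies the condition.
Matched pairs: 9; unmatched t1 rows kept: 1.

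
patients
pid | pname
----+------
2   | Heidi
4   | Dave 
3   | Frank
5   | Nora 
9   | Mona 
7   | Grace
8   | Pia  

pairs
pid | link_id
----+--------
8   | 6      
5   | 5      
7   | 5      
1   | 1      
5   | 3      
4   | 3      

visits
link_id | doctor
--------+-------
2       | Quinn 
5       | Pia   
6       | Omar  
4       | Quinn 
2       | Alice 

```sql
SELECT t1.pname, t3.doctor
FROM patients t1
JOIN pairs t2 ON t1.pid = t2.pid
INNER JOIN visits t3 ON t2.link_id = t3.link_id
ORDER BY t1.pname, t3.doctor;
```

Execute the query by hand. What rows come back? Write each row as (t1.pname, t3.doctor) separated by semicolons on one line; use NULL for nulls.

Evaluate left to right. First `patients t1 INNER JOIN pairs t2` on pid: 5 row(s).
Then INNER JOIN `visits t3` on link_id: keep only rows whose t2.link_id appears in t3.

(Grace, Pia); (Nora, Pia); (Pia, Omar)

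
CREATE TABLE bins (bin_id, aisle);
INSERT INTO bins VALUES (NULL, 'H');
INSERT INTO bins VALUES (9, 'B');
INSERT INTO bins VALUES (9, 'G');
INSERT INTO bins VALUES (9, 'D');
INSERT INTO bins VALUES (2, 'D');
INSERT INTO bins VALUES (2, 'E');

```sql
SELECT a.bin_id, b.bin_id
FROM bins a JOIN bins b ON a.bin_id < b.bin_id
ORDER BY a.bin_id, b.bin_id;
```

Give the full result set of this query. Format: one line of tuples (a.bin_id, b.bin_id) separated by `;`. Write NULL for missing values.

(2, 9); (2, 9); (2, 9); (2, 9); (2, 9); (2, 9)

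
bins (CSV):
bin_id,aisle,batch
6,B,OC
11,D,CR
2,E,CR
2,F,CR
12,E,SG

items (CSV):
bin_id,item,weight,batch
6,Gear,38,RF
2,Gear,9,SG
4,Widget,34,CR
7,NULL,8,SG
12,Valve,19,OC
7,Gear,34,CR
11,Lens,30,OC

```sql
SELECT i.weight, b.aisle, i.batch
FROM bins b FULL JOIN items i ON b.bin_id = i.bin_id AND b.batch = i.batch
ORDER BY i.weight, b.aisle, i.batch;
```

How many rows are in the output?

FULL OUTER JOIN keeps every row from both sides; unmatched rows get NULL for the other side's columns.
Matching on b.bin_id = i.bin_id AND b.batch = i.batch.
- bin_id=6, batch=OC: no i row matches, row kept with i columns NULL.
- bin_id=11, batch=CR: no i row matches, row kept with i columns NULL.
- bin_id=2, batch=CR: no i row matches, row kept with i columns NULL.
- bin_id=2, batch=CR: no i row matches, row kept with i columns NULL.
- bin_id=12, batch=SG: no i row matches, row kept with i columns NULL.
- plus 7 unmatched i row(s), each kept with NULL b columns.
Total: 0 matched + 12 padded = 12 rows.

12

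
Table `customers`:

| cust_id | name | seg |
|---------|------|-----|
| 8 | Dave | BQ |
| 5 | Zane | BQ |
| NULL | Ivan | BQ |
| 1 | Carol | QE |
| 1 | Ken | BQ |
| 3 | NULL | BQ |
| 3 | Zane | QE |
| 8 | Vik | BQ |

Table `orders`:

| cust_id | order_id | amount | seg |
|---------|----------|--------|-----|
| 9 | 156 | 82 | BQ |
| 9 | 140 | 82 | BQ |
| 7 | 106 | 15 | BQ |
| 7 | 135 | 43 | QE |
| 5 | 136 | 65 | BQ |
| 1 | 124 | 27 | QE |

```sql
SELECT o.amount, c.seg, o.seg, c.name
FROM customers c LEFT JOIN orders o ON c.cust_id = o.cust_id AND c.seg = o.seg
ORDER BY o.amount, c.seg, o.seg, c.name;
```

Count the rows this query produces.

8

LEFT JOIN keeps every row from `customers`; unmatched rows get NULL for `orders`'s columns.
Matching on c.cust_id = o.cust_id AND c.seg = o.seg. A NULL in a compared column never satisfies the condition.
- c row (cust_id=8, seg=BQ): no match → kept, o columns NULL.
- c row (cust_id=5, seg=BQ): matches 1 o row(s) → 1 output row(s).
- c row (cust_id=NULL, seg=BQ): no match → kept, o columns NULL.
- c row (cust_id=1, seg=QE): matches 1 o row(s) → 1 output row(s).
- c row (cust_id=1, seg=BQ): no match → kept, o columns NULL.
- c row (cust_id=3, seg=BQ): no match → kept, o columns NULL.
- c row (cust_id=3, seg=QE): no match → kept, o columns NULL.
- c row (cust_id=8, seg=BQ): no match → kept, o columns NULL.
Total: 2 matched + 6 padded = 8 rows.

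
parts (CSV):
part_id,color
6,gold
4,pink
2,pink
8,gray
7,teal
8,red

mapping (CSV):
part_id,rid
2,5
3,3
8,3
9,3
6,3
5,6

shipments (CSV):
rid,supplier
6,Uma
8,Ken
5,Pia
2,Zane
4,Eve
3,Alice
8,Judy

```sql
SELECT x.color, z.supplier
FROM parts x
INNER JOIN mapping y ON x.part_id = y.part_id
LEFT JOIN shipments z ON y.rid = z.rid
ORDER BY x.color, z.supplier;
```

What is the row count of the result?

Joins associate left-to-right: parts INNER JOIN mapping on part_id gives 4 intermediate row(s).
Then LEFT JOIN `shipments z` on rid: each of those 4 rows is kept; rows whose y.rid has no match in z get NULL for z's columns.
Result: 4 row(s).

4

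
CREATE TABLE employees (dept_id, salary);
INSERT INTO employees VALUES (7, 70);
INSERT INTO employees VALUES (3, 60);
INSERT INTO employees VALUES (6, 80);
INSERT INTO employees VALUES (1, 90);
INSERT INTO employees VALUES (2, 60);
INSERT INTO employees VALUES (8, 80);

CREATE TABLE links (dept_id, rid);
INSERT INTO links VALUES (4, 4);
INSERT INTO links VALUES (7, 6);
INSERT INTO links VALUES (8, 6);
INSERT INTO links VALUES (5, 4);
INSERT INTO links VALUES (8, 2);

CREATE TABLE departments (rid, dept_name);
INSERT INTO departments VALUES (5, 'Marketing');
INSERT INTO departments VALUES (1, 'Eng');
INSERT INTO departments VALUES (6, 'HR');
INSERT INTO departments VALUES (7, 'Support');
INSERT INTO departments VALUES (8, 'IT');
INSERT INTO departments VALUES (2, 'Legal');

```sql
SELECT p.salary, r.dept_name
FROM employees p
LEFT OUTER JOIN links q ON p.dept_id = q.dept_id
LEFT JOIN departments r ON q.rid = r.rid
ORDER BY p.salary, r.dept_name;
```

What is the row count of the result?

7

Evaluate left to right. First `employees p LEFT JOIN links q` on dept_id: 7 row(s).
Then LEFT JOIN `departments r` on rid: each of those 7 rows is kept; rows whose q.rid has no match in r get NULL for r's columns.
Result: 7 row(s).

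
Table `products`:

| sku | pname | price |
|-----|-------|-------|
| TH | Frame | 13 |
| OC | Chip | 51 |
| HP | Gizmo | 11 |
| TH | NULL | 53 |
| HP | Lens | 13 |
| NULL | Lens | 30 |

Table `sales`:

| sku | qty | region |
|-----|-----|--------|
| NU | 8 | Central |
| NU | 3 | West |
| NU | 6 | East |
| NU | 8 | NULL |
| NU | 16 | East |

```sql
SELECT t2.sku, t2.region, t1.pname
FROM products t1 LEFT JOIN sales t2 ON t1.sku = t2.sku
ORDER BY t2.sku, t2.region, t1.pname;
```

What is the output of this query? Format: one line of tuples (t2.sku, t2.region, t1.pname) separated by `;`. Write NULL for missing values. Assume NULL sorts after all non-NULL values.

(NULL, NULL, Chip); (NULL, NULL, Frame); (NULL, NULL, Gizmo); (NULL, NULL, Lens); (NULL, NULL, Lens); (NULL, NULL, NULL)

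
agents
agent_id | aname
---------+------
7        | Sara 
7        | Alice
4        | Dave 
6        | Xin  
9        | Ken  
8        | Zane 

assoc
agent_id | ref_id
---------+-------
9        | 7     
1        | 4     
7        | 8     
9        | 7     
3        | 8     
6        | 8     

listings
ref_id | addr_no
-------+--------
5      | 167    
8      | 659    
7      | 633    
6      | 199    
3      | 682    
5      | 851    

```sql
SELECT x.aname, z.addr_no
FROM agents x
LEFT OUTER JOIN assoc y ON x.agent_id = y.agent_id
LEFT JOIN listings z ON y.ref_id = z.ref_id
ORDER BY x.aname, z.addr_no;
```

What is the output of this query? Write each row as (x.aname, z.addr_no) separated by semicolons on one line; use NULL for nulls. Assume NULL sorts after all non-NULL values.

Evaluate left to right. First `agents x LEFT JOIN assoc y` on agent_id: 7 row(s).
Then LEFT JOIN `listings z` on ref_id: each of those 7 rows is kept; rows whose y.ref_id has no match in z get NULL for z's columns.

(Alice, 659); (Dave, NULL); (Ken, 633); (Ken, 633); (Sara, 659); (Xin, 659); (Zane, NULL)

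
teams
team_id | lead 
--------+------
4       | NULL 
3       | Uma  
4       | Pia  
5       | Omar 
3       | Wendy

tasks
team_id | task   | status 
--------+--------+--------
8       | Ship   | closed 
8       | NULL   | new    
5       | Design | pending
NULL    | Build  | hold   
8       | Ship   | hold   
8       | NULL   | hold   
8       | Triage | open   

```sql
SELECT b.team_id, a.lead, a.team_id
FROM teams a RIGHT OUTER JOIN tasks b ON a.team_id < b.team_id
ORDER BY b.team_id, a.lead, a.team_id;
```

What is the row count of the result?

RIGHT JOIN keeps every row from `tasks`; unmatched rows get NULL for `teams`'s columns.
Matching on a.team_id < b.team_id. A NULL in a compared column never satisfies the condition.
Matched pairs: 29; unmatched b rows kept: 1.
Total: 29 matched + 1 padded = 30 rows.

30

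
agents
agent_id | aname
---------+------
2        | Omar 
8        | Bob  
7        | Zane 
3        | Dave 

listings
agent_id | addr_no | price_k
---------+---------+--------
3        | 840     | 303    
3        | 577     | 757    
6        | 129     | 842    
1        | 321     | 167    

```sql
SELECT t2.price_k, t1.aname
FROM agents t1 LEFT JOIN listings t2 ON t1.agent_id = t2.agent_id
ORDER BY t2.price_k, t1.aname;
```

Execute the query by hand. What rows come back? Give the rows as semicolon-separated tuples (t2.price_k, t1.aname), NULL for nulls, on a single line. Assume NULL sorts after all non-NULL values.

(303, Dave); (757, Dave); (NULL, Bob); (NULL, Omar); (NULL, Zane)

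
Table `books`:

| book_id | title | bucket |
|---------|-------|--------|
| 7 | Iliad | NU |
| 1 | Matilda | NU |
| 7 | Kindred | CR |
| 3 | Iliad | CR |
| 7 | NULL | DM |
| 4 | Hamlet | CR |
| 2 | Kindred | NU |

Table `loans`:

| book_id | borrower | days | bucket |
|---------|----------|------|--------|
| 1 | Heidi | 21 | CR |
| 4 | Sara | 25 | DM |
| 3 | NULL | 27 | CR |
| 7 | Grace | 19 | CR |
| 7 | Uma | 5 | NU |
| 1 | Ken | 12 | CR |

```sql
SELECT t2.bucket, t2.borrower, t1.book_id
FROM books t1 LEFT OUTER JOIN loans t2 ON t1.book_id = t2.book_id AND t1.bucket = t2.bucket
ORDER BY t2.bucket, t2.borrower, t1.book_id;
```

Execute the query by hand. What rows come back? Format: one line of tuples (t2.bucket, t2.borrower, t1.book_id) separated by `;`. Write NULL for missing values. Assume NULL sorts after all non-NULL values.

(CR, Grace, 7); (CR, NULL, 3); (NU, Uma, 7); (NULL, NULL, 1); (NULL, NULL, 2); (NULL, NULL, 4); (NULL, NULL, 7)

LEFT JOIN keeps every row from `books`; unmatched rows get NULL for `loans`'s columns.
Matching on t1.book_id = t2.book_id AND t1.bucket = t2.bucket.
- book_id=7, bucket=NU: 1 matching t2 row(s), so 1 row(s) emitted.
- book_id=1, bucket=NU: no t2 row matches, row kept with t2 columns NULL.
- book_id=7, bucket=CR: 1 matching t2 row(s), so 1 row(s) emitted.
- book_id=3, bucket=CR: 1 matching t2 row(s), so 1 row(s) emitted.
- book_id=7, bucket=DM: no t2 row matches, row kept with t2 columns NULL.
- book_id=4, bucket=CR: no t2 row matches, row kept with t2 columns NULL.
- book_id=2, bucket=NU: no t2 row matches, row kept with t2 columns NULL.
After projecting and ordering:
t2.bucket | t2.borrower | t1.book_id
CR | Grace | 7
CR | NULL | 3
NU | Uma | 7
NULL | NULL | 1
NULL | NULL | 2
NULL | NULL | 4
NULL | NULL | 7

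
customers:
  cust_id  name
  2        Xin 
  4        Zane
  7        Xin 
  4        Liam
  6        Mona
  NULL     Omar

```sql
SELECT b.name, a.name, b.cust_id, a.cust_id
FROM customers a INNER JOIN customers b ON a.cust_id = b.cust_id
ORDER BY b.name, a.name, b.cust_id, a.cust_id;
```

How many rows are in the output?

7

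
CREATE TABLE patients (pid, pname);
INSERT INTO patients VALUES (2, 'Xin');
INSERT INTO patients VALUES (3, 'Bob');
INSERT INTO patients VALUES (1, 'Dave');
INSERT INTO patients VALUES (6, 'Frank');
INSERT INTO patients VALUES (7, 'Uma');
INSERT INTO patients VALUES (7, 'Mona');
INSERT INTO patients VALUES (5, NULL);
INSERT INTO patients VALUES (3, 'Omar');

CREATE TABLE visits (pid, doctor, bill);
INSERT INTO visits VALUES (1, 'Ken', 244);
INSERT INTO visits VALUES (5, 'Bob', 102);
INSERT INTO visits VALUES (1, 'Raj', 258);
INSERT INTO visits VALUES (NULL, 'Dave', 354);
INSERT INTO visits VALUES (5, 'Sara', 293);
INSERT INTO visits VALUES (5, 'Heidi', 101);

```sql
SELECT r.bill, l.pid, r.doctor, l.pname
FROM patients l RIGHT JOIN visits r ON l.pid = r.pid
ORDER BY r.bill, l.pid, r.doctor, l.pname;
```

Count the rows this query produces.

6

RIGHT JOIN keeps every row from `visits`; unmatched rows get NULL for `patients`'s columns.
Matching on l.pid = r.pid. A NULL in a compared column never satisfies the condition.
- l row (pid=2): no match.
- l row (pid=3): no match.
- l row (pid=1): matches 2 r row(s) → 2 output row(s).
- l row (pid=6): no match.
- l row (pid=7): no match.
- l row (pid=7): no match.
- l row (pid=5): matches 3 r row(s) → 3 output row(s).
- l row (pid=3): no match.
- plus 1 unmatched r row(s), each kept with NULL l columns.
Total: 5 matched + 1 padded = 6 rows.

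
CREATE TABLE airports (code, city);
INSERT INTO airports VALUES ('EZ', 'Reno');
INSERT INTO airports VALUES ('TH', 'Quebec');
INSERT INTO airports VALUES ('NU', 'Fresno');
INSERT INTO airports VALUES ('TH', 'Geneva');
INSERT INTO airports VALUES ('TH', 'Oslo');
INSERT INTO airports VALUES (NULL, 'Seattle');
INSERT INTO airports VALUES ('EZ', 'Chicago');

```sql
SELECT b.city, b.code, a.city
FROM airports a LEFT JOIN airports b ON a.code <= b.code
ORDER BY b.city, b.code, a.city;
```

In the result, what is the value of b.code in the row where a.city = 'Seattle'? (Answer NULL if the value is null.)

NULL

LEFT JOIN keeps every row from `airports a`; unmatched rows get NULL for `airports b`'s columns.
Matching on a.code <= b.code. A NULL in a compared column never satisfies the condition.
- a row (code=EZ): matches 6 b row(s) → 6 output row(s).
- a row (code=TH): matches 3 b row(s) → 3 output row(s).
- a row (code=NU): matches 4 b row(s) → 4 output row(s).
- a row (code=TH): matches 3 b row(s) → 3 output row(s).
- a row (code=TH): matches 3 b row(s) → 3 output row(s).
- a row (code=NULL): no match → kept, b columns NULL.
- a row (code=EZ): matches 6 b row(s) → 6 output row(s).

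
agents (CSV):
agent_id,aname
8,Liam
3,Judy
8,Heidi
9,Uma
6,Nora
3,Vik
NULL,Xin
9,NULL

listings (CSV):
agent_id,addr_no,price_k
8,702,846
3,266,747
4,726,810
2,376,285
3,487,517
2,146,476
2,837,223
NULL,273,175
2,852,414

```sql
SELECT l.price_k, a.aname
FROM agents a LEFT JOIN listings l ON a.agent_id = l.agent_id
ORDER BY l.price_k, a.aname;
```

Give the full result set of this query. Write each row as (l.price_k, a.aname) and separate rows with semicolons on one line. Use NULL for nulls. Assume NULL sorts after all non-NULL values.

LEFT JOIN keeps every row from `agents`; unmatched rows get NULL for `listings`'s columns.
Matching on a.agent_id = l.agent_id. A NULL in a compared column never satisfies the condition.
- a (agent_id=8) pairs with 1 row(s) of l.
- a (agent_id=3) pairs with 2 row(s) of l.
- a (agent_id=8) pairs with 1 row(s) of l.
- a (agent_id=9) has no partner → padded with NULL.
- a (agent_id=6) has no partner → padded with NULL.
- a (agent_id=3) pairs with 2 row(s) of l.
- a (agent_id=NULL) has no partner → padded with NULL.
- a (agent_id=9) has no partner → padded with NULL.
After projecting and ordering:
l.price_k | a.aname
517 | Judy
517 | Vik
747 | Judy
747 | Vik
846 | Heidi
846 | Liam
NULL | Nora
NULL | Uma
NULL | Xin
NULL | NULL

(517, Judy); (517, Vik); (747, Judy); (747, Vik); (846, Heidi); (846, Liam); (NULL, Nora); (NULL, Uma); (NULL, Xin); (NULL, NULL)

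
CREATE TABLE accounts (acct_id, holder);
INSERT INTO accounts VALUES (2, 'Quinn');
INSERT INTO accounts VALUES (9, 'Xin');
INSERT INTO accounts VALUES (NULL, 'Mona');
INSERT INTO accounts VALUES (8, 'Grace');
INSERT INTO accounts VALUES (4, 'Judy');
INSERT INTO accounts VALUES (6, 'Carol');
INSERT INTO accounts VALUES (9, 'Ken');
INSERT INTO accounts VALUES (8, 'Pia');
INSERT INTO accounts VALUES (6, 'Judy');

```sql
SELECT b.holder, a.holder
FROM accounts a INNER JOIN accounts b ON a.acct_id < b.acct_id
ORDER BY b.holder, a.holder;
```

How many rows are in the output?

25

INNER JOIN keeps only pairs where the ON condition holds.
Matching on a.acct_id < b.acct_id. A NULL in a compared column never satisfies the condition.
Matched pairs: 25.
Total: 25 rows.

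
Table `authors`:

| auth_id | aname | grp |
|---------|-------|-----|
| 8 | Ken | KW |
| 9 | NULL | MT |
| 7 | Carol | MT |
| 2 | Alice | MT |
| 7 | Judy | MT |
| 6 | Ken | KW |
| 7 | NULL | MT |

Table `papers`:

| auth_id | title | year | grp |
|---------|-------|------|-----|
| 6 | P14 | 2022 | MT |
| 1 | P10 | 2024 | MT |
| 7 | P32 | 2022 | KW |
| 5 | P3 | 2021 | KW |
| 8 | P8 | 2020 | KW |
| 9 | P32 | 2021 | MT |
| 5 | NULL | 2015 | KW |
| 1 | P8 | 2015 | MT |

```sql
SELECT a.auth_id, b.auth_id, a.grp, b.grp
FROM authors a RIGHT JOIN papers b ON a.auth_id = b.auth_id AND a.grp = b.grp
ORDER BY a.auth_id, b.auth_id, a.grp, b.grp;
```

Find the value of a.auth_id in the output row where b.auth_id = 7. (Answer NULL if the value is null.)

RIGHT JOIN keeps every row from `papers`; unmatched rows get NULL for `authors`'s columns.
Matching on a.auth_id = b.auth_id AND a.grp = b.grp.
Matched pairs: 2; unmatched b rows kept: 6.

NULL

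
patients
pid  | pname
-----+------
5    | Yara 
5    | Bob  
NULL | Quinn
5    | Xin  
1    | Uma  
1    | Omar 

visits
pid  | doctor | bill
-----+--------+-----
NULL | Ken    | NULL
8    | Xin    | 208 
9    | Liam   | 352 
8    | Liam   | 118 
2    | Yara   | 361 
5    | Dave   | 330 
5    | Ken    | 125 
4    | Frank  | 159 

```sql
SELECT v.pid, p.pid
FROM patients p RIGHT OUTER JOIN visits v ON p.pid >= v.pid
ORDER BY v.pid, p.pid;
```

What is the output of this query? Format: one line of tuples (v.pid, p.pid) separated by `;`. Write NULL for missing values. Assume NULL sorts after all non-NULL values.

(2, 5); (2, 5); (2, 5); (4, 5); (4, 5); (4, 5); (5, 5); (5, 5); (5, 5); (5, 5); (5, 5); (5, 5); (8, NULL); (8, NULL); (9, NULL); (NULL, NULL)

RIGHT JOIN keeps every row from `visits`; unmatched rows get NULL for `patients`'s columns.
Matching on p.pid >= v.pid. A NULL in a compared column never satisfies the condition.
Matched pairs: 12; unmatched v rows kept: 4.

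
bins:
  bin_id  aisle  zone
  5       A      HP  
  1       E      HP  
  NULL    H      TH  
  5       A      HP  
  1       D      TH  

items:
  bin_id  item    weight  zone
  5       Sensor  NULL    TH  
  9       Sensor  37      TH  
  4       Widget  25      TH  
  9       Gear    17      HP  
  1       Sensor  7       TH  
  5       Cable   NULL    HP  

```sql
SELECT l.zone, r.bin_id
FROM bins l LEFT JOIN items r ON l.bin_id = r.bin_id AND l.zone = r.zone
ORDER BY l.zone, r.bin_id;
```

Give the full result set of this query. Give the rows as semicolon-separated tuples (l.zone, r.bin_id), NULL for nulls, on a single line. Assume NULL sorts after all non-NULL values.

(HP, 5); (HP, 5); (HP, NULL); (TH, 1); (TH, NULL)

LEFT JOIN keeps every row from `bins`; unmatched rows get NULL for `items`'s columns.
Matching on l.bin_id = r.bin_id AND l.zone = r.zone. A NULL in a compared column never satisfies the condition.
- l (bin_id=5, zone=HP) pairs with 1 row(s) of r.
- l (bin_id=1, zone=HP) has no partner → padded with NULL.
- l (bin_id=NULL, zone=TH) has no partner → padded with NULL.
- l (bin_id=5, zone=HP) pairs with 1 row(s) of r.
- l (bin_id=1, zone=TH) pairs with 1 row(s) of r.
After projecting and ordering:
l.zone | r.bin_id
HP | 5
HP | 5
HP | NULL
TH | 1
TH | NULL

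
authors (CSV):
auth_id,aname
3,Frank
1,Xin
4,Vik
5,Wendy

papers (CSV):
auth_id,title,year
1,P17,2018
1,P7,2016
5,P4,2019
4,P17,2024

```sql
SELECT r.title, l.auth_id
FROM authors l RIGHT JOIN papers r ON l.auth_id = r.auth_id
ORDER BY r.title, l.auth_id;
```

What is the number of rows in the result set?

RIGHT JOIN keeps every row from `papers`; unmatched rows get NULL for `authors`'s columns.
Matching on l.auth_id = r.auth_id.
- l row (auth_id=3): no match.
- l row (auth_id=1): matches 2 r row(s) → 2 output row(s).
- l row (auth_id=4): matches 1 r row(s) → 1 output row(s).
- l row (auth_id=5): matches 1 r row(s) → 1 output row(s).
- every r row matched at least one l row.
Total: 4 rows.

4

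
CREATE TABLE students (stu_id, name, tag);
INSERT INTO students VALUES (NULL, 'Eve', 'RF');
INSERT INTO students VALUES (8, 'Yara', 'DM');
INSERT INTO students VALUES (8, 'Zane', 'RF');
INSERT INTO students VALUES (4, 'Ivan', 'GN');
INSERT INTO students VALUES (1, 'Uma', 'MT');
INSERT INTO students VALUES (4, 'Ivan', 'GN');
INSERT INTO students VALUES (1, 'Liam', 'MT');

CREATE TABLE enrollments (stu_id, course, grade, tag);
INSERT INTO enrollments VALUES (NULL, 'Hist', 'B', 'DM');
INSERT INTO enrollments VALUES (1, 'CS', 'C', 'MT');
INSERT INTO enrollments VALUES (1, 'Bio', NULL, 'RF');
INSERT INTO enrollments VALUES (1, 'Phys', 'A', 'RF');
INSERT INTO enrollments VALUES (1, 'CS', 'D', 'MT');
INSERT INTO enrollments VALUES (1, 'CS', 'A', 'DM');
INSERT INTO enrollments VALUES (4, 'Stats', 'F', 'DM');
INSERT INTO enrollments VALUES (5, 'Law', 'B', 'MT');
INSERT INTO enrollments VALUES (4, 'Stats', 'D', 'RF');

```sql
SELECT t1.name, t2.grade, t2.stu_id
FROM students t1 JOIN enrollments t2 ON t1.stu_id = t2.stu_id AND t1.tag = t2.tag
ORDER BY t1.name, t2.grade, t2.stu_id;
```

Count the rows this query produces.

4

INNER JOIN keeps only pairs where the ON condition holds.
Matching on t1.stu_id = t2.stu_id AND t1.tag = t2.tag. A NULL in a compared column never satisfies the condition.
- t1[0] stu_id=NULL, tag=RF → no match; dropped.
- t1[1] stu_id=8, tag=DM → no match; dropped.
- t1[2] stu_id=8, tag=RF → no match; dropped.
- t1[3] stu_id=4, tag=GN → no match; dropped.
- t1[4] stu_id=1, tag=MT → 2 match(es) in t2 → 2 row(s).
- t1[5] stu_id=4, tag=GN → no match; dropped.
- t1[6] stu_id=1, tag=MT → 2 match(es) in t2 → 2 row(s).
Total: 4 rows.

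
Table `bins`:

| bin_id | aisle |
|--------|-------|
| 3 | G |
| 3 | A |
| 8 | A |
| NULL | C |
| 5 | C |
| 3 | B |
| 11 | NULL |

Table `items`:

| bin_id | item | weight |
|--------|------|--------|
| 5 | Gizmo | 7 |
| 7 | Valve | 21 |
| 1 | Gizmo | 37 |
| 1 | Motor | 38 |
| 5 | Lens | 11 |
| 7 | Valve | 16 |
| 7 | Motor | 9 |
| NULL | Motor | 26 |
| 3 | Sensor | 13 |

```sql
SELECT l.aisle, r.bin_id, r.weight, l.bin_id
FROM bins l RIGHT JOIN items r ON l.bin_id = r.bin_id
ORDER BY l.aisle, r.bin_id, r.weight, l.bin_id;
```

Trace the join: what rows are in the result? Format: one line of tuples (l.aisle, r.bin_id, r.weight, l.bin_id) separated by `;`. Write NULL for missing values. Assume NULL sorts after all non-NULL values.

(A, 3, 13, 3); (B, 3, 13, 3); (C, 5, 7, 5); (C, 5, 11, 5); (G, 3, 13, 3); (NULL, 1, 37, NULL); (NULL, 1, 38, NULL); (NULL, 7, 9, NULL); (NULL, 7, 16, NULL); (NULL, 7, 21, NULL); (NULL, NULL, 26, NULL)

RIGHT JOIN keeps every row from `items`; unmatched rows get NULL for `bins`'s columns.
Matching on l.bin_id = r.bin_id. A NULL in a compared column never satisfies the condition.
Matched pairs: 5; unmatched r rows kept: 6.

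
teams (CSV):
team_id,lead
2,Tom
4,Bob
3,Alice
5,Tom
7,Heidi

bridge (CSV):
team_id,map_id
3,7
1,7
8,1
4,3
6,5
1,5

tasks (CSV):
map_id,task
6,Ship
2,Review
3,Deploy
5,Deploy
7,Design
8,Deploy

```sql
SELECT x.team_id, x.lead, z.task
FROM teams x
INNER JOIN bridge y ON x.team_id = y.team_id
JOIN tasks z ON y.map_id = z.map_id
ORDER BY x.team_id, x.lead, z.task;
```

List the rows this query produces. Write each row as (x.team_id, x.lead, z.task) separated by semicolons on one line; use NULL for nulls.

(3, Alice, Design); (4, Bob, Deploy)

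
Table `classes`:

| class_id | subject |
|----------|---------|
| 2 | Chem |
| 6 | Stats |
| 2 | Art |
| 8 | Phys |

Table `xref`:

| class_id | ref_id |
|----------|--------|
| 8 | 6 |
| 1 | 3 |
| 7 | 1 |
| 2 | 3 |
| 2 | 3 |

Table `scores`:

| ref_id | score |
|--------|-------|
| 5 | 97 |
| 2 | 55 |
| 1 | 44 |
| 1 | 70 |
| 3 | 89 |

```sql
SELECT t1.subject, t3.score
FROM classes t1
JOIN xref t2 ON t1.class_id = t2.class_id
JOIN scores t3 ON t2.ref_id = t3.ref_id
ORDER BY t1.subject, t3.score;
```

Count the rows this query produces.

4

Step 1 — t1 INNER JOIN t2 on class_id → 5 row(s).
Then INNER JOIN `scores t3` on ref_id: keep only rows whose t2.ref_id appears in t3.
Result: 4 row(s).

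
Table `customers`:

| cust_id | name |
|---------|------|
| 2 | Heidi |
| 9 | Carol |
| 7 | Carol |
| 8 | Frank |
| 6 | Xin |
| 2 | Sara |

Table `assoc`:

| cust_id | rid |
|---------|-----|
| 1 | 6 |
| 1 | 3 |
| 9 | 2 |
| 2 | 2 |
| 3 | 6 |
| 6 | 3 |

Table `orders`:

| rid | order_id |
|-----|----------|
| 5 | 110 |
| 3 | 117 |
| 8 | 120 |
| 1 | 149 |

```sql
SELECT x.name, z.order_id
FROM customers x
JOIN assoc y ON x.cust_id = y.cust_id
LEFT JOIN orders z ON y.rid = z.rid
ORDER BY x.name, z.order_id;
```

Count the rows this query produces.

4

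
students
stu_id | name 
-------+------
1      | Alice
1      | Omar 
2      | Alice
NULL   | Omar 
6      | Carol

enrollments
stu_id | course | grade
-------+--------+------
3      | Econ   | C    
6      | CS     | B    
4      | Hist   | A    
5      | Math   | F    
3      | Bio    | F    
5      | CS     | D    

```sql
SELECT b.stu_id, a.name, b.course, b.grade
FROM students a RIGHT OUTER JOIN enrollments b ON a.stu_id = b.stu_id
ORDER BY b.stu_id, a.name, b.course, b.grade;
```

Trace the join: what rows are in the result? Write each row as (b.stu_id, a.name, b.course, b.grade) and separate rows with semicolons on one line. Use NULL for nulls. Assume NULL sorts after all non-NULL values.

(3, NULL, Bio, F); (3, NULL, Econ, C); (4, NULL, Hist, A); (5, NULL, CS, D); (5, NULL, Math, F); (6, Carol, CS, B)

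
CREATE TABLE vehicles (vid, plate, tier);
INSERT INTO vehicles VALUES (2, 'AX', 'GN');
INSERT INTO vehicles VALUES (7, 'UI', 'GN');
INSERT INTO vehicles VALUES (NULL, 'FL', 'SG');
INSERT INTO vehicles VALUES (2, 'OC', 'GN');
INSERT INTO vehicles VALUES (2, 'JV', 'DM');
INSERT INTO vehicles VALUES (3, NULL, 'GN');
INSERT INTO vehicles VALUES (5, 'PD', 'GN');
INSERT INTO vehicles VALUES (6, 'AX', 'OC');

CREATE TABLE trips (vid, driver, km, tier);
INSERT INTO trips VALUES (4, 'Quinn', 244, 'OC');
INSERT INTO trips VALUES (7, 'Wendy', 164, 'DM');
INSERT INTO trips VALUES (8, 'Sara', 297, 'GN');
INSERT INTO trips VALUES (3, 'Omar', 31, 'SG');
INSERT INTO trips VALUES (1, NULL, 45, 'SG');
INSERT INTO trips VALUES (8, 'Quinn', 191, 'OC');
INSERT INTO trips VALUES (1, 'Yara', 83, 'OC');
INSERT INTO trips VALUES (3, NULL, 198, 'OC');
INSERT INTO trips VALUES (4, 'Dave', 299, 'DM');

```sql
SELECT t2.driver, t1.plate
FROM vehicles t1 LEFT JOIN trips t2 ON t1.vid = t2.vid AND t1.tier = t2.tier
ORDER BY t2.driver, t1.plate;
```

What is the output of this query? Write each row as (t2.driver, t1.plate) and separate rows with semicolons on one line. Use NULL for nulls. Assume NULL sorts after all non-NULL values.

LEFT JOIN keeps every row from `vehicles`; unmatched rows get NULL for `trips`'s columns.
Matching on t1.vid = t2.vid AND t1.tier = t2.tier. A NULL in a compared column never satisfies the condition.
- t1 (vid=2, tier=GN) has no partner → padded with NULL.
- t1 (vid=7, tier=GN) has no partner → padded with NULL.
- t1 (vid=NULL, tier=SG) has no partner → padded with NULL.
- t1 (vid=2, tier=GN) has no partner → padded with NULL.
- t1 (vid=2, tier=DM) has no partner → padded with NULL.
- t1 (vid=3, tier=GN) has no partner → padded with NULL.
- t1 (vid=5, tier=GN) has no partner → padded with NULL.
- t1 (vid=6, tier=OC) has no partner → padded with NULL.
After projecting and ordering:
t2.driver | t1.plate
NULL | AX
NULL | AX
NULL | FL
NULL | JV
NULL | OC
NULL | PD
NULL | UI
NULL | NULL

(NULL, AX); (NULL, AX); (NULL, FL); (NULL, JV); (NULL, OC); (NULL, PD); (NULL, UI); (NULL, NULL)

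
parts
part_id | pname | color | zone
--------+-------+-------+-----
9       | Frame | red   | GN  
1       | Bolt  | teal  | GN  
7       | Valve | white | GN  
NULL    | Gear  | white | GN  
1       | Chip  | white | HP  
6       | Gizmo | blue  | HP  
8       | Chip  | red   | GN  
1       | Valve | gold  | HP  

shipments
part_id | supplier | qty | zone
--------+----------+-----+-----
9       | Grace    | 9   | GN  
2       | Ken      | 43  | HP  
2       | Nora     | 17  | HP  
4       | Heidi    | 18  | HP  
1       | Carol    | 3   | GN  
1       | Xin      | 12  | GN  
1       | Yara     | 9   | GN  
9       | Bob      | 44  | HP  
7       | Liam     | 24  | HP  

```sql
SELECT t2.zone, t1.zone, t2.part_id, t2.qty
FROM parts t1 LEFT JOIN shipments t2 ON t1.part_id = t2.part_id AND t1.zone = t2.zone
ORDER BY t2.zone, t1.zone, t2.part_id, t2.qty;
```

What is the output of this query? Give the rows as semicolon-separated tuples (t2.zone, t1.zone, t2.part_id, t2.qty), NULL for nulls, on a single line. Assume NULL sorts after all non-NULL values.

LEFT JOIN keeps every row from `parts`; unmatched rows get NULL for `shipments`'s columns.
Matching on t1.part_id = t2.part_id AND t1.zone = t2.zone. A NULL in a compared column never satisfies the condition.
- part_id=9, zone=GN: 1 matching t2 row(s), so 1 row(s) emitted.
- part_id=1, zone=GN: 3 matching t2 row(s), so 3 row(s) emitted.
- part_id=7, zone=GN: no t2 row matches, row kept with t2 columns NULL.
- part_id=NULL, zone=GN: no t2 row matches, row kept with t2 columns NULL.
- part_id=1, zone=HP: no t2 row matches, row kept with t2 columns NULL.
- part_id=6, zone=HP: no t2 row matches, row kept with t2 columns NULL.
- part_id=8, zone=GN: no t2 row matches, row kept with t2 columns NULL.
- part_id=1, zone=HP: no t2 row matches, row kept with t2 columns NULL.
After projecting and ordering:
t2.zone | t1.zone | t2.part_id | t2.qty
GN | GN | 1 | 3
GN | GN | 1 | 9
GN | GN | 1 | 12
GN | GN | 9 | 9
NULL | GN | NULL | NULL
NULL | GN | NULL | NULL
NULL | GN | NULL | NULL
NULL | HP | NULL | NULL
NULL | HP | NULL | NULL
NULL | HP | NULL | NULL

(GN, GN, 1, 3); (GN, GN, 1, 9); (GN, GN, 1, 12); (GN, GN, 9, 9); (NULL, GN, NULL, NULL); (NULL, GN, NULL, NULL); (NULL, GN, NULL, NULL); (NULL, HP, NULL, NULL); (NULL, HP, NULL, NULL); (NULL, HP, NULL, NULL)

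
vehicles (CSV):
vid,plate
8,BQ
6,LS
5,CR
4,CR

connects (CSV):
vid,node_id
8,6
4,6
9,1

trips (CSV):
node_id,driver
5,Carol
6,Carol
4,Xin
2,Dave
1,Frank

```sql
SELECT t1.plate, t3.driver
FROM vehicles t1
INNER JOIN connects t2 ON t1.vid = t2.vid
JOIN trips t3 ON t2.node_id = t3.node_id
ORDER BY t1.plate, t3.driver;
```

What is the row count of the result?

2

Evaluate left to right. First `vehicles t1 INNER JOIN connects t2` on vid: 2 row(s).
Then INNER JOIN `trips t3` on node_id: keep only rows whose t2.node_id appears in t3.
Result: 2 row(s).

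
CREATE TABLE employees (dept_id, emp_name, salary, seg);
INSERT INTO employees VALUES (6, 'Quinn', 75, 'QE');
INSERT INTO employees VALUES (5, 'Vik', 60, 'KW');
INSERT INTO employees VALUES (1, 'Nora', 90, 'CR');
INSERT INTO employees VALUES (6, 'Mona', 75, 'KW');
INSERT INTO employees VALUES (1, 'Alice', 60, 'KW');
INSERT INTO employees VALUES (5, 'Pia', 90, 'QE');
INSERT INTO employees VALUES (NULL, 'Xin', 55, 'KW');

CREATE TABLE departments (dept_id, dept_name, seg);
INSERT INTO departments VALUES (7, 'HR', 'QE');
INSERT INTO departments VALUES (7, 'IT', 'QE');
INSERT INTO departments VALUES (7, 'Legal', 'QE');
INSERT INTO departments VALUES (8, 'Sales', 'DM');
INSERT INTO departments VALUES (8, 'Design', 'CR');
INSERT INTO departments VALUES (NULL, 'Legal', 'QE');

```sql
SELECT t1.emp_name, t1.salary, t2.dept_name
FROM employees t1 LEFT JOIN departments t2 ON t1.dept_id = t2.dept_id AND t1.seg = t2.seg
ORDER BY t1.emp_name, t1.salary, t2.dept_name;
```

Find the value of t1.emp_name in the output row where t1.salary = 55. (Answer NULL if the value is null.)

Xin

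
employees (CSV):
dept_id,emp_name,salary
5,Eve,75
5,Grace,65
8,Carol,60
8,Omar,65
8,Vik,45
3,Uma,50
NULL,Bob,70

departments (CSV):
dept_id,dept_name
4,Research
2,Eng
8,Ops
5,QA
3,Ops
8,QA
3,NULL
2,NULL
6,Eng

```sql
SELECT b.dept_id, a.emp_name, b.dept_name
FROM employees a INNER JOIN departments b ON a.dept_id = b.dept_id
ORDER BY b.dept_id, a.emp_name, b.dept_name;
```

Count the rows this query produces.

10

INNER JOIN keeps only pairs where the ON condition holds.
Matching on a.dept_id = b.dept_id. A NULL in a compared column never satisfies the condition.
- a (dept_id=5) pairs with 1 row(s) of b.
- a (dept_id=5) pairs with 1 row(s) of b.
- a (dept_id=8) pairs with 2 row(s) of b.
- a (dept_id=8) pairs with 2 row(s) of b.
- a (dept_id=8) pairs with 2 row(s) of b.
- a (dept_id=3) pairs with 2 row(s) of b.
- a (dept_id=NULL) has no partner → excluded.
Total: 10 rows.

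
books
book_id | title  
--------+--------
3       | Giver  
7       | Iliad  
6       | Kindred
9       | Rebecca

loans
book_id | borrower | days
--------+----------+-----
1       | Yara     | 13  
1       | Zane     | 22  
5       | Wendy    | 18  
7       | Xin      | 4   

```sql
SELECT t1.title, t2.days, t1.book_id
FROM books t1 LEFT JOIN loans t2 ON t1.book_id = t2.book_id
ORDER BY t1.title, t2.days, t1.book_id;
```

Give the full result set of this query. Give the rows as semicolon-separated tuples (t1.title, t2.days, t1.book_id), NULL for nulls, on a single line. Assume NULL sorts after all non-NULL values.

(Giver, NULL, 3); (Iliad, 4, 7); (Kindred, NULL, 6); (Rebecca, NULL, 9)

LEFT JOIN keeps every row from `books`; unmatched rows get NULL for `loans`'s columns.
Matching on t1.book_id = t2.book_id.
Matched pairs: 1; unmatched t1 rows kept: 3.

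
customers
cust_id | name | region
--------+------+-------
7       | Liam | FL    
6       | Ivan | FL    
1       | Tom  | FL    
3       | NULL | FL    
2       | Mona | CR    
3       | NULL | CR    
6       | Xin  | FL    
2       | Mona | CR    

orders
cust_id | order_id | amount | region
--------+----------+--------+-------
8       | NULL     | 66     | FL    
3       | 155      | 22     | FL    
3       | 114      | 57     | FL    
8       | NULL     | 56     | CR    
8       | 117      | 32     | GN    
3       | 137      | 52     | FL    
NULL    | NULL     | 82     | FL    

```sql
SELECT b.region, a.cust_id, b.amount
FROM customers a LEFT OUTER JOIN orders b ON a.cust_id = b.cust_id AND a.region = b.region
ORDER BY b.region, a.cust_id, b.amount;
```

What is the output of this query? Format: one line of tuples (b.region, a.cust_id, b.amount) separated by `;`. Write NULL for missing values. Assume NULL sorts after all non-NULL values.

LEFT JOIN keeps every row from `customers`; unmatched rows get NULL for `orders`'s columns.
Matching on a.cust_id = b.cust_id AND a.region = b.region. A NULL in a compared column never satisfies the condition.
Matched pairs: 3; unmatched a rows kept: 7.

(FL, 3, 22); (FL, 3, 52); (FL, 3, 57); (NULL, 1, NULL); (NULL, 2, NULL); (NULL, 2, NULL); (NULL, 3, NULL); (NULL, 6, NULL); (NULL, 6, NULL); (NULL, 7, NULL)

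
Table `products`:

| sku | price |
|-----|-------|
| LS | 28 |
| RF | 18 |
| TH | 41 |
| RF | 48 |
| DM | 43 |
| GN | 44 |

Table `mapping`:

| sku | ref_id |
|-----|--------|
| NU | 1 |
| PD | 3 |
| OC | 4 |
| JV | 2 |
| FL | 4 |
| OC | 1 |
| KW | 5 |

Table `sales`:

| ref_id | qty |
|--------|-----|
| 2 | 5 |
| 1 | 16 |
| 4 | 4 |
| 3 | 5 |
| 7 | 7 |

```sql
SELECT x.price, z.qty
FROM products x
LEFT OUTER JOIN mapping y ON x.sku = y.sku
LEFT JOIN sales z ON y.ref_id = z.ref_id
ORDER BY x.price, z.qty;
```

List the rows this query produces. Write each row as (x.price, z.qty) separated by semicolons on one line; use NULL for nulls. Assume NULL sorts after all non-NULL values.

(18, NULL); (28, NULL); (41, NULL); (43, NULL); (44, NULL); (48, NULL)

Step 1 — x LEFT JOIN y on sku → 6 row(s).
Then LEFT JOIN `sales z` on ref_id: each of those 6 rows is kept; rows whose y.ref_id has no match in z get NULL for z's columns.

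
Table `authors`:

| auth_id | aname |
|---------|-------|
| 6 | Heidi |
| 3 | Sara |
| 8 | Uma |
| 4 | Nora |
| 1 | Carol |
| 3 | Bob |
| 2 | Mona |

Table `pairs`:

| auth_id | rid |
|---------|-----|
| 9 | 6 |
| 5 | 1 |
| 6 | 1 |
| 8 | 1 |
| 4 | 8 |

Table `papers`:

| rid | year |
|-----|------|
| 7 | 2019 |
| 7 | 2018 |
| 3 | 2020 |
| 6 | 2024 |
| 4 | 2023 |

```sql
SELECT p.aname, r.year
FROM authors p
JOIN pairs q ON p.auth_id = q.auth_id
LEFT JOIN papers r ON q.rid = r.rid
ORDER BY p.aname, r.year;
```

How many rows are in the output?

Step 1 — p INNER JOIN q on auth_id → 3 row(s).
Then LEFT JOIN `papers r` on rid: each of those 3 rows is kept; rows whose q.rid has no match in r get NULL for r's columns.
Result: 3 row(s).

3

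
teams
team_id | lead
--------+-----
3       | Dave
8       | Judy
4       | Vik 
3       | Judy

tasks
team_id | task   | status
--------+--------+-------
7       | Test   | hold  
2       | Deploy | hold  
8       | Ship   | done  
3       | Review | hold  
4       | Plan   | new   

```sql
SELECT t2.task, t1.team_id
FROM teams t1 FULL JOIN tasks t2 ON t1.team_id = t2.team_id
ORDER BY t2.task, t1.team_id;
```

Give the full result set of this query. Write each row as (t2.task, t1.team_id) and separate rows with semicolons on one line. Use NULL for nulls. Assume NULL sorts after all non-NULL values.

(Deploy, NULL); (Plan, 4); (Review, 3); (Review, 3); (Ship, 8); (Test, NULL)

FULL OUTER JOIN keeps every row from both sides; unmatched rows get NULL for the other side's columns.
Matching on t1.team_id = t2.team_id.
- t1 row (team_id=3): matches 1 t2 row(s) → 1 output row(s).
- t1 row (team_id=8): matches 1 t2 row(s) → 1 output row(s).
- t1 row (team_id=4): matches 1 t2 row(s) → 1 output row(s).
- t1 row (team_id=3): matches 1 t2 row(s) → 1 output row(s).
- 2 row(s) from t2 found no t1 partner → padded with NULL.
After projecting and ordering:
t2.task | t1.team_id
Deploy | NULL
Plan | 4
Review | 3
Review | 3
Ship | 8
Test | NULL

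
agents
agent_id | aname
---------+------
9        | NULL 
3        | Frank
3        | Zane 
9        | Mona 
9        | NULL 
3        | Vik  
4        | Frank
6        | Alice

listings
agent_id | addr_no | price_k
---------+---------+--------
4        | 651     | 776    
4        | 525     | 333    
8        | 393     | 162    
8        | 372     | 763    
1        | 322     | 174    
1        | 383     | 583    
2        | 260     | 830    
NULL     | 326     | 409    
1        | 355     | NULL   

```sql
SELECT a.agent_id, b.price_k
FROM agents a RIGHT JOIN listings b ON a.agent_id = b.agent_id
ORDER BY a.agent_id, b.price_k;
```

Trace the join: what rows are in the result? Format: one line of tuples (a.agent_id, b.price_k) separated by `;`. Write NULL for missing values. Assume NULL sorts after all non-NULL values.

(4, 333); (4, 776); (NULL, 162); (NULL, 174); (NULL, 409); (NULL, 583); (NULL, 763); (NULL, 830); (NULL, NULL)

RIGHT JOIN keeps every row from `listings`; unmatched rows get NULL for `agents`'s columns.
Matching on a.agent_id = b.agent_id. A NULL in a compared column never satisfies the condition.
Matched pairs: 2; unmatched b rows kept: 7.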